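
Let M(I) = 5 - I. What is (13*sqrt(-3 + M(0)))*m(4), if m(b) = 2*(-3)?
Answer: -78*sqrt(2) ≈ -110.31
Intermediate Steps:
m(b) = -6
(13*sqrt(-3 + M(0)))*m(4) = (13*sqrt(-3 + (5 - 1*0)))*(-6) = (13*sqrt(-3 + (5 + 0)))*(-6) = (13*sqrt(-3 + 5))*(-6) = (13*sqrt(2))*(-6) = -78*sqrt(2)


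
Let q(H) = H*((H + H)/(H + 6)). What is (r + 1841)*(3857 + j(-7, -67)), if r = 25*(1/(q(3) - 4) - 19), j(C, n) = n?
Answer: 5129765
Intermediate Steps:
q(H) = 2*H²/(6 + H) (q(H) = H*((2*H)/(6 + H)) = H*(2*H/(6 + H)) = 2*H²/(6 + H))
r = -975/2 (r = 25*(1/(2*3²/(6 + 3) - 4) - 19) = 25*(1/(2*9/9 - 4) - 19) = 25*(1/(2*9*(⅑) - 4) - 19) = 25*(1/(2 - 4) - 19) = 25*(1/(-2) - 19) = 25*(-½ - 19) = 25*(-39/2) = -975/2 ≈ -487.50)
(r + 1841)*(3857 + j(-7, -67)) = (-975/2 + 1841)*(3857 - 67) = (2707/2)*3790 = 5129765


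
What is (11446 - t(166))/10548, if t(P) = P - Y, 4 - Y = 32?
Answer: 2813/2637 ≈ 1.0667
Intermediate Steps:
Y = -28 (Y = 4 - 1*32 = 4 - 32 = -28)
t(P) = 28 + P (t(P) = P - 1*(-28) = P + 28 = 28 + P)
(11446 - t(166))/10548 = (11446 - (28 + 166))/10548 = (11446 - 1*194)*(1/10548) = (11446 - 194)*(1/10548) = 11252*(1/10548) = 2813/2637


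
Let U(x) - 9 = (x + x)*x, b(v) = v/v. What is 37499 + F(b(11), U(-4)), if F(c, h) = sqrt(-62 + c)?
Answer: 37499 + I*sqrt(61) ≈ 37499.0 + 7.8102*I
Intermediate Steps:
b(v) = 1
U(x) = 9 + 2*x**2 (U(x) = 9 + (x + x)*x = 9 + (2*x)*x = 9 + 2*x**2)
37499 + F(b(11), U(-4)) = 37499 + sqrt(-62 + 1) = 37499 + sqrt(-61) = 37499 + I*sqrt(61)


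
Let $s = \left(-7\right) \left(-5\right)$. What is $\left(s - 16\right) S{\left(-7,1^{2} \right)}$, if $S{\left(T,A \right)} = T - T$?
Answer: $0$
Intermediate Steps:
$s = 35$
$S{\left(T,A \right)} = 0$
$\left(s - 16\right) S{\left(-7,1^{2} \right)} = \left(35 - 16\right) 0 = 19 \cdot 0 = 0$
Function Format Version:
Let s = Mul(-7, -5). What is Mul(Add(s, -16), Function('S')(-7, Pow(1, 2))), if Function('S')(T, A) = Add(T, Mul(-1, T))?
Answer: 0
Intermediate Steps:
s = 35
Function('S')(T, A) = 0
Mul(Add(s, -16), Function('S')(-7, Pow(1, 2))) = Mul(Add(35, -16), 0) = Mul(19, 0) = 0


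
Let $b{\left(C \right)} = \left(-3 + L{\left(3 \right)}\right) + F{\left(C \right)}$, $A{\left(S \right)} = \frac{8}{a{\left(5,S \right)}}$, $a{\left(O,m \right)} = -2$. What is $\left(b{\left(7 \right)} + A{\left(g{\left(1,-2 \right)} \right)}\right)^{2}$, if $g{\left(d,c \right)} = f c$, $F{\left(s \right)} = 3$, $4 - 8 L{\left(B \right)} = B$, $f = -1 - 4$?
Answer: $\frac{961}{64} \approx 15.016$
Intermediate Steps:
$f = -5$
$L{\left(B \right)} = \frac{1}{2} - \frac{B}{8}$
$g{\left(d,c \right)} = - 5 c$
$A{\left(S \right)} = -4$ ($A{\left(S \right)} = \frac{8}{-2} = 8 \left(- \frac{1}{2}\right) = -4$)
$b{\left(C \right)} = \frac{1}{8}$ ($b{\left(C \right)} = \left(-3 + \left(\frac{1}{2} - \frac{3}{8}\right)\right) + 3 = \left(-3 + \frac{1}{8}\right) + 3 = - \frac{23}{8} + 3 = \frac{1}{8}$)
$\left(b{\left(7 \right)} + A{\left(g{\left(1,-2 \right)} \right)}\right)^{2} = \left(\frac{1}{8} - 4\right)^{2} = \left(- \frac{31}{8}\right)^{2} = \frac{961}{64}$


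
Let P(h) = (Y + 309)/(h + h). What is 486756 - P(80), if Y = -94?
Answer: 15576149/32 ≈ 4.8675e+5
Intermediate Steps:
P(h) = 215/(2*h) (P(h) = (-94 + 309)/(h + h) = 215/((2*h)) = 215*(1/(2*h)) = 215/(2*h))
486756 - P(80) = 486756 - 215/(2*80) = 486756 - 1*43/32 = 486756 - 43/32 = 15576149/32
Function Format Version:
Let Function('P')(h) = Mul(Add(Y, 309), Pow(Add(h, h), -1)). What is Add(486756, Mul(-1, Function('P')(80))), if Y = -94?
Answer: Rational(15576149, 32) ≈ 4.8675e+5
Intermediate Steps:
Function('P')(h) = Mul(Rational(215, 2), Pow(h, -1)) (Function('P')(h) = Mul(Add(-94, 309), Pow(Add(h, h), -1)) = Mul(215, Pow(Mul(2, h), -1)) = Mul(215, Mul(Rational(1, 2), Pow(h, -1))) = Mul(Rational(215, 2), Pow(h, -1)))
Add(486756, Mul(-1, Function('P')(80))) = Add(486756, Mul(-1, Mul(Rational(215, 2), Pow(80, -1)))) = Add(486756, Mul(-1, Mul(Rational(215, 2), Rational(1, 80)))) = Add(486756, Mul(-1, Rational(43, 32))) = Add(486756, Rational(-43, 32)) = Rational(15576149, 32)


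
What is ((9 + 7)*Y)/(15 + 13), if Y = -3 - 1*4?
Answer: -4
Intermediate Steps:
Y = -7 (Y = -3 - 4 = -7)
((9 + 7)*Y)/(15 + 13) = ((9 + 7)*(-7))/(15 + 13) = (16*(-7))/28 = -112*1/28 = -4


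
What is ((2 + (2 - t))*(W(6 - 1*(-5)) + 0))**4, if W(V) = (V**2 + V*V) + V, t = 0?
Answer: 1048870932736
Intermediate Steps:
W(V) = V + 2*V**2 (W(V) = (V**2 + V**2) + V = 2*V**2 + V = V + 2*V**2)
((2 + (2 - t))*(W(6 - 1*(-5)) + 0))**4 = ((2 + (2 - 1*0))*((6 - 1*(-5))*(1 + 2*(6 - 1*(-5))) + 0))**4 = ((2 + (2 + 0))*((6 + 5)*(1 + 2*(6 + 5)) + 0))**4 = ((2 + 2)*(11*(1 + 2*11) + 0))**4 = (4*(11*(1 + 22) + 0))**4 = (4*(11*23 + 0))**4 = (4*(253 + 0))**4 = (4*253)**4 = 1012**4 = 1048870932736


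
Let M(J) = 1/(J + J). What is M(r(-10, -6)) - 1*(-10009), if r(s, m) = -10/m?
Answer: 100093/10 ≈ 10009.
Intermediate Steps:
M(J) = 1/(2*J)
M(r(-10, -6)) - 1*(-10009) = 1/(2*((-10/(-6)))) - 1*(-10009) = 1/(2*((-10*(-1/6)))) + 10009 = 1/(2*(5/3)) + 10009 = (1/2)*(3/5) + 10009 = 3/10 + 10009 = 100093/10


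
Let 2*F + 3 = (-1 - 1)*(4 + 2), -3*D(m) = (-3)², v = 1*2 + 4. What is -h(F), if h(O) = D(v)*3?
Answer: 9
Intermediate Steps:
v = 6 (v = 2 + 4 = 6)
D(m) = -3 (D(m) = -⅓*(-3)² = -⅓*9 = -3)
F = -15/2 (F = -3/2 + ((-1 - 1)*(4 + 2))/2 = -3/2 + (-2*6)/2 = -3/2 + (½)*(-12) = -3/2 - 6 = -15/2 ≈ -7.5000)
h(O) = -9 (h(O) = -3*3 = -9)
-h(F) = -1*(-9) = 9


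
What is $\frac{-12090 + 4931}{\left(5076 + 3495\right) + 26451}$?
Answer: $- \frac{7159}{35022} \approx -0.20441$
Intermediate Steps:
$\frac{-12090 + 4931}{\left(5076 + 3495\right) + 26451} = - \frac{7159}{8571 + 26451} = - \frac{7159}{35022}$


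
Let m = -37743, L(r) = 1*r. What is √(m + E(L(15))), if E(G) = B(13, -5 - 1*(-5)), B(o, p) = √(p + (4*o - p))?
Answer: √(-37743 + 2*√13) ≈ 194.26*I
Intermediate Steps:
L(r) = r
B(o, p) = 2*√o (B(o, p) = √(p + (-p + 4*o)) = √(4*o) = 2*√o)
E(G) = 2*√13
√(m + E(L(15))) = √(-37743 + 2*√13)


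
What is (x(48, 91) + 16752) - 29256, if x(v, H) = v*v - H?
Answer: -10291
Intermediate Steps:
x(v, H) = v² - H
(x(48, 91) + 16752) - 29256 = ((48² - 1*91) + 16752) - 29256 = ((2304 - 91) + 16752) - 29256 = (2213 + 16752) - 29256 = 18965 - 29256 = -10291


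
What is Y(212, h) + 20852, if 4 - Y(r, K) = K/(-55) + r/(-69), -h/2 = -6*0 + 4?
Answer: 79159628/3795 ≈ 20859.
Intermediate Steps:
h = -8 (h = -2*(-6*0 + 4) = -2*(0 + 4) = -2*4 = -8)
Y(r, K) = 4 + K/55 + r/69 (Y(r, K) = 4 - (K/(-55) + r/(-69)) = 4 - (K*(-1/55) + r*(-1/69)) = 4 - (-K/55 - r/69) = 4 + (K/55 + r/69) = 4 + K/55 + r/69)
Y(212, h) + 20852 = (4 + (1/55)*(-8) + (1/69)*212) + 20852 = (4 - 8/55 + 212/69) + 20852 = 26288/3795 + 20852 = 79159628/3795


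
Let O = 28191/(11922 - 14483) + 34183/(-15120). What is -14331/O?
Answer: 554929567920/513790583 ≈ 1080.1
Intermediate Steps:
O = -513790583/38722320 (O = 28191/(-2561) + 34183*(-1/15120) = 28191*(-1/2561) - 34183/15120 = -28191/2561 - 34183/15120 = -513790583/38722320 ≈ -13.269)
-14331/O = -14331/(-513790583/38722320) = -14331*(-38722320/513790583) = 554929567920/513790583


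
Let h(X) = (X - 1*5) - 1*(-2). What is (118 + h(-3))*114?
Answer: 12768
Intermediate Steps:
h(X) = -3 + X (h(X) = (X - 5) + 2 = (-5 + X) + 2 = -3 + X)
(118 + h(-3))*114 = (118 + (-3 - 3))*114 = (118 - 6)*114 = 112*114 = 12768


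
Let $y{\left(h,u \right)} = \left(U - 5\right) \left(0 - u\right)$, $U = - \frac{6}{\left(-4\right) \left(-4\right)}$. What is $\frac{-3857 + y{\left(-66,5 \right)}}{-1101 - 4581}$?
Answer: $\frac{30641}{45456} \approx 0.67408$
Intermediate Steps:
$U = - \frac{3}{8}$ ($U = - \frac{6}{16} = \left(-1\right) \frac{3}{8} = - \frac{3}{8} \approx -0.375$)
$y{\left(h,u \right)} = \frac{43 u}{8}$ ($y{\left(h,u \right)} = \left(- \frac{3}{8} - 5\right) \left(0 - u\right) = - \frac{43 \left(- u\right)}{8} = \frac{43 u}{8}$)
$\frac{-3857 + y{\left(-66,5 \right)}}{-1101 - 4581} = \frac{-3857 + \frac{43}{8} \cdot 5}{-1101 - 4581} = \frac{-3857 + \frac{215}{8}}{-5682} = \left(- \frac{30641}{8}\right) \left(- \frac{1}{5682}\right) = \frac{30641}{45456}$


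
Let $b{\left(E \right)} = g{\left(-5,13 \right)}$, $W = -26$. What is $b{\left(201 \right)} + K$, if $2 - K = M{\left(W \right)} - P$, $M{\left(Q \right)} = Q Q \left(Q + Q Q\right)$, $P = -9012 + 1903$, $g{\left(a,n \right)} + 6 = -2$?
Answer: $-446515$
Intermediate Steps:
$g{\left(a,n \right)} = -8$ ($g{\left(a,n \right)} = -6 - 2 = -8$)
$P = -7109$
$M{\left(Q \right)} = Q^{2} \left(Q + Q^{2}\right)$
$b{\left(E \right)} = -8$
$K = -446507$ ($K = 2 - \left(\left(-26\right)^{3} \left(1 - 26\right) - -7109\right) = 2 - \left(\left(-17576\right) \left(-25\right) + 7109\right) = 2 - \left(439400 + 7109\right) = 2 - 446509 = -446507$)
$b{\left(201 \right)} + K = -8 - 446507 = -446515$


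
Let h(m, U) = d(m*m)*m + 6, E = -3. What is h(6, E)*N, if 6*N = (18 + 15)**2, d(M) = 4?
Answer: 5445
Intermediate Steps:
h(m, U) = 6 + 4*m (h(m, U) = 4*m + 6 = 6 + 4*m)
N = 363/2 (N = (18 + 15)**2/6 = (1/6)*33**2 = (1/6)*1089 = 363/2 ≈ 181.50)
h(6, E)*N = (6 + 4*6)*(363/2) = (6 + 24)*(363/2) = 30*(363/2) = 5445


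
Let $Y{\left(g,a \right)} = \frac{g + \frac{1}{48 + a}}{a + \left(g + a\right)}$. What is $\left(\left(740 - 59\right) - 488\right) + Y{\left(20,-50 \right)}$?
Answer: $\frac{30841}{160} \approx 192.76$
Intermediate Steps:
$Y{\left(g,a \right)} = \frac{g + \frac{1}{48 + a}}{g + 2 a}$ ($Y{\left(g,a \right)} = \frac{g + \frac{1}{48 + a}}{a + \left(a + g\right)} = \frac{g + \frac{1}{48 + a}}{g + 2 a}$)
$\left(\left(740 - 59\right) - 488\right) + Y{\left(20,-50 \right)} = \left(\left(740 - 59\right) - 488\right) + \frac{1 + 48 \cdot 20 - 1000}{2 \left(-50\right)^{2} + 48 \cdot 20 + 96 \left(-50\right) - 1000} = \left(681 - 488\right) + \frac{1 + 960 - 1000}{2 \cdot 2500 + 960 - 4800 - 1000} = 193 + \frac{1}{5000 + 960 - 4800 - 1000} \left(-39\right) = 193 + \frac{1}{160} \left(-39\right) = 193 - \frac{39}{160} = \frac{30841}{160}$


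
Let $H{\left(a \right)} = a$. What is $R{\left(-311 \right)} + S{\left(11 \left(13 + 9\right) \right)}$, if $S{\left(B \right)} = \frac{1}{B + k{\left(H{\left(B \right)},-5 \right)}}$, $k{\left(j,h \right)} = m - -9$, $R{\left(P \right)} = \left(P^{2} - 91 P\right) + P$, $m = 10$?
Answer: $\frac{32549572}{261} \approx 1.2471 \cdot 10^{5}$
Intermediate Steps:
$R{\left(P \right)} = P^{2} - 90 P$
$k{\left(j,h \right)} = 19$ ($k{\left(j,h \right)} = 10 - -9 = 10 + 9 = 19$)
$S{\left(B \right)} = \frac{1}{19 + B}$ ($S{\left(B \right)} = \frac{1}{B + 19} = \frac{1}{19 + B}$)
$R{\left(-311 \right)} + S{\left(11 \left(13 + 9\right) \right)} = - 311 \left(-90 - 311\right) + \frac{1}{19 + 11 \left(13 + 9\right)} = \left(-311\right) \left(-401\right) + \frac{1}{19 + 11 \cdot 22} = 124711 + \frac{1}{19 + 242} = 124711 + \frac{1}{261} = \frac{32549572}{261}$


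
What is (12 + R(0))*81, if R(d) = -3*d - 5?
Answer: 567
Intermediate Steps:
R(d) = -5 - 3*d
(12 + R(0))*81 = (12 + (-5 - 3*0))*81 = (12 + (-5 + 0))*81 = (12 - 5)*81 = 7*81 = 567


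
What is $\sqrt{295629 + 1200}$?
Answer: $3 \sqrt{32981} \approx 544.82$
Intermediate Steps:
$\sqrt{295629 + 1200} = \sqrt{296829} = 3 \sqrt{32981}$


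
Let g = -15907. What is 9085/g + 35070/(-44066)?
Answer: -479099050/350478931 ≈ -1.3670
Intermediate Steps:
9085/g + 35070/(-44066) = 9085/(-15907) + 35070/(-44066) = 9085*(-1/15907) + 35070*(-1/44066) = -9085/15907 - 17535/22033 = -479099050/350478931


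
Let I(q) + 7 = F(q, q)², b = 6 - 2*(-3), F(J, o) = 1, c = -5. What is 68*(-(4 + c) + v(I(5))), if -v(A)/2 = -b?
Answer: 1700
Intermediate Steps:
b = 12 (b = 6 + 6 = 12)
I(q) = -6 (I(q) = -7 + 1² = -7 + 1 = -6)
v(A) = 24 (v(A) = -(-2)*12 = -2*(-12) = 24)
68*(-(4 + c) + v(I(5))) = 68*(-(4 - 5) + 24) = 68*(-1*(-1) + 24) = 68*(1 + 24) = 68*25 = 1700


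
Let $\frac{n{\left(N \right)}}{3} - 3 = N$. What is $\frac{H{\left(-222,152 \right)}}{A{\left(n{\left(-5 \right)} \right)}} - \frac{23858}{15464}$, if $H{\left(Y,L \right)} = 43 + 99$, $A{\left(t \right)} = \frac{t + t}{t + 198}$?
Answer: $- \frac{17579033}{7732} \approx -2273.5$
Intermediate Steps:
$n{\left(N \right)} = 9 + 3 N$
$A{\left(t \right)} = \frac{2 t}{198 + t}$
$H{\left(Y,L \right)} = 142$
$\frac{H{\left(-222,152 \right)}}{A{\left(n{\left(-5 \right)} \right)}} - \frac{23858}{15464} = \frac{142}{2 \left(9 + 3 \left(-5\right)\right) \frac{1}{198 + \left(9 + 3 \left(-5\right)\right)}} - \frac{23858}{15464} = \frac{142}{2 \left(9 - 15\right) \frac{1}{198 + \left(9 - 15\right)}} - \frac{11929}{7732} = \frac{142}{2 \left(-6\right) \frac{1}{198 - 6}} - \frac{11929}{7732} = \frac{142}{2 \left(-6\right) \frac{1}{192}} - \frac{11929}{7732} = \frac{142}{- \frac{1}{16}} - \frac{11929}{7732} = 142 \left(-16\right) - \frac{11929}{7732} = -2272 - \frac{11929}{7732} = - \frac{17579033}{7732}$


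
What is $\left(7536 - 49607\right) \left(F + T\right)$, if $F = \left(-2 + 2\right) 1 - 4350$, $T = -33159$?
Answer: $1578041139$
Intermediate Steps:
$F = -4350$ ($F = 0 \cdot 1 - 4350 = 0 - 4350 = -4350$)
$\left(7536 - 49607\right) \left(F + T\right) = \left(7536 - 49607\right) \left(-4350 - 33159\right) = \left(-42071\right) \left(-37509\right) = 1578041139$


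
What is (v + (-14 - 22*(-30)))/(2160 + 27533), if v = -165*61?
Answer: -9419/29693 ≈ -0.31721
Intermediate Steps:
v = -10065
(v + (-14 - 22*(-30)))/(2160 + 27533) = (-10065 + (-14 - 22*(-30)))/(2160 + 27533) = (-10065 + (-14 + 660))/29693 = (-10065 + 646)*(1/29693) = -9419*1/29693 = -9419/29693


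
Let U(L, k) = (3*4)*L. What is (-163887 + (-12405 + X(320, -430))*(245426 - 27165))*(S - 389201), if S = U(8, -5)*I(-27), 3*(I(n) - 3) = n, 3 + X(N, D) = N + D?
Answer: 1065009167966045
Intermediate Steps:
X(N, D) = -3 + D + N (X(N, D) = -3 + (N + D) = -3 + (D + N) = -3 + D + N)
U(L, k) = 12*L
I(n) = 3 + n/3
S = -576 (S = (12*8)*(3 + (⅓)*(-27)) = 96*(3 - 9) = 96*(-6) = -576)
(-163887 + (-12405 + X(320, -430))*(245426 - 27165))*(S - 389201) = (-163887 + (-12405 + (-3 - 430 + 320))*(245426 - 27165))*(-576 - 389201) = (-163887 + (-12405 - 113)*218261)*(-389777) = (-163887 - 12518*218261)*(-389777) = (-163887 - 2732191198)*(-389777) = -2732355085*(-389777) = 1065009167966045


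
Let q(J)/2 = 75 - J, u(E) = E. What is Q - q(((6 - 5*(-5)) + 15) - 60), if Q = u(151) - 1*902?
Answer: -929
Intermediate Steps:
q(J) = 150 - 2*J (q(J) = 2*(75 - J) = 150 - 2*J)
Q = -751 (Q = 151 - 1*902 = 151 - 902 = -751)
Q - q(((6 - 5*(-5)) + 15) - 60) = -751 - (150 - 2*(((6 - 5*(-5)) + 15) - 60)) = -751 - (150 - 2*(((6 + 25) + 15) - 60)) = -751 - (150 - 2*((31 + 15) - 60)) = -751 - (150 - 2*(46 - 60)) = -751 - (150 - 2*(-14)) = -751 - (150 + 28) = -751 - 1*178 = -751 - 178 = -929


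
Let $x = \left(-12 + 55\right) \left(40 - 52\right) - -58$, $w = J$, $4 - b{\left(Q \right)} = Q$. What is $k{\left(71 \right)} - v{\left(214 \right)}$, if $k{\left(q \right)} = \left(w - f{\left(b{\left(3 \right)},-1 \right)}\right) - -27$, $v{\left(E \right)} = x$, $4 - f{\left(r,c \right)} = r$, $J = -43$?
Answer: $439$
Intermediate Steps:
$b{\left(Q \right)} = 4 - Q$
$w = -43$
$f{\left(r,c \right)} = 4 - r$
$x = -458$ ($x = 43 \left(-12\right) + 58 = -516 + 58 = -458$)
$v{\left(E \right)} = -458$
$k{\left(q \right)} = -19$ ($k{\left(q \right)} = \left(-43 - \left(4 - \left(4 - 3\right)\right)\right) - -27 = \left(-43 - \left(4 - \left(4 - 3\right)\right)\right) + 27 = \left(-43 - \left(4 - 1\right)\right) + 27 = \left(-43 - 3\right) + 27 = -46 + 27 = -19$)
$k{\left(71 \right)} - v{\left(214 \right)} = -19 - -458 = -19 + 458 = 439$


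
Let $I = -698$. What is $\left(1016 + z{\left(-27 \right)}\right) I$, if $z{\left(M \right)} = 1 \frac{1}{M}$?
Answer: $- \frac{19146838}{27} \approx -7.0914 \cdot 10^{5}$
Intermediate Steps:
$z{\left(M \right)} = \frac{1}{M}$
$\left(1016 + z{\left(-27 \right)}\right) I = \left(1016 + \frac{1}{-27}\right) \left(-698\right) = \left(1016 - \frac{1}{27}\right) \left(-698\right) = \frac{27431}{27} \left(-698\right) = - \frac{19146838}{27}$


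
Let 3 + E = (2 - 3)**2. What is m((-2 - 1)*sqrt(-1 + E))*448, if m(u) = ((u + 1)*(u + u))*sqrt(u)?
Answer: 3**(1/4)*(-I)**(3/2)*(8064 - 24192*I*sqrt(3)) ≈ -46498.0 + 31490.0*I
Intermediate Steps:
E = -2 (E = -3 + (2 - 3)**2 = -3 + (-1)**2 = -3 + 1 = -2)
m(u) = 2*u**(3/2)*(1 + u) (m(u) = ((1 + u)*(2*u))*sqrt(u) = (2*u*(1 + u))*sqrt(u) = 2*u**(3/2)*(1 + u))
m((-2 - 1)*sqrt(-1 + E))*448 = (2*((-2 - 1)*sqrt(-1 - 2))**(3/2)*(1 + (-2 - 1)*sqrt(-1 - 2)))*448 = (2*(-3*I*sqrt(3))**(3/2)*(1 - 3*I*sqrt(3)))*448 = (2*(9*3**(1/4)*(-I)**(3/2))*(1 - 3*I*sqrt(3)))*448 = (18*3**(1/4)*(-I)**(3/2)*(1 - 3*I*sqrt(3)))*448 = 8064*3**(1/4)*(-I)**(3/2)*(1 - 3*I*sqrt(3))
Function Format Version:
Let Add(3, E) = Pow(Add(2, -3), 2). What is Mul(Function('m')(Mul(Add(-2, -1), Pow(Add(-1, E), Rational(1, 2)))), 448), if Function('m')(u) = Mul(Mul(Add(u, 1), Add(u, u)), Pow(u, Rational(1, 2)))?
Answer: Mul(Pow(3, Rational(1, 4)), Pow(Mul(-1, I), Rational(3, 2)), Add(8064, Mul(-24192, I, Pow(3, Rational(1, 2))))) ≈ Add(-46498., Mul(31490., I))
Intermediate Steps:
E = -2 (E = Add(-3, Pow(Add(2, -3), 2)) = Add(-3, Pow(-1, 2)) = Add(-3, 1) = -2)
Function('m')(u) = Mul(2, Pow(u, Rational(3, 2)), Add(1, u)) (Function('m')(u) = Mul(Mul(Add(1, u), Mul(2, u)), Pow(u, Rational(1, 2))) = Mul(Mul(2, u, Add(1, u)), Pow(u, Rational(1, 2))) = Mul(2, Pow(u, Rational(3, 2)), Add(1, u)))
Mul(Function('m')(Mul(Add(-2, -1), Pow(Add(-1, E), Rational(1, 2)))), 448) = Mul(Mul(2, Pow(Mul(Add(-2, -1), Pow(Add(-1, -2), Rational(1, 2))), Rational(3, 2)), Add(1, Mul(Add(-2, -1), Pow(Add(-1, -2), Rational(1, 2))))), 448) = Mul(Mul(2, Pow(Mul(-3, Pow(-3, Rational(1, 2))), Rational(3, 2)), Add(1, Mul(-3, Pow(-3, Rational(1, 2))))), 448) = Mul(Mul(2, Pow(Mul(-3, Mul(I, Pow(3, Rational(1, 2)))), Rational(3, 2)), Add(1, Mul(-3, Mul(I, Pow(3, Rational(1, 2)))))), 448) = Mul(Mul(2, Pow(Mul(-3, I, Pow(3, Rational(1, 2))), Rational(3, 2)), Add(1, Mul(-3, I, Pow(3, Rational(1, 2))))), 448) = Mul(Mul(2, Mul(9, Pow(3, Rational(1, 4)), Pow(Mul(-1, I), Rational(3, 2))), Add(1, Mul(-3, I, Pow(3, Rational(1, 2))))), 448) = Mul(Mul(18, Pow(3, Rational(1, 4)), Pow(Mul(-1, I), Rational(3, 2)), Add(1, Mul(-3, I, Pow(3, Rational(1, 2))))), 448) = Mul(8064, Pow(3, Rational(1, 4)), Pow(Mul(-1, I), Rational(3, 2)), Add(1, Mul(-3, I, Pow(3, Rational(1, 2)))))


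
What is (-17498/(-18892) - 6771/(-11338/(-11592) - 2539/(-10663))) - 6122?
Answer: -8298824998916601/710004726586 ≈ -11688.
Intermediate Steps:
(-17498/(-18892) - 6771/(-11338/(-11592) - 2539/(-10663))) - 6122 = (-17498*(-1/18892) - 6771/(-11338*(-1/11592) - 2539*(-1/10663))) - 6122 = (8749/9446 - 6771/(5669/5796 + 2539/10663)) - 6122 = (8749/9446 - 6771/75164591/61802748) - 6122 = (8749/9446 - 6771*61802748/75164591) - 6122 = (8749/9446 - 418466406708/75164591) - 6122 = -3952176062757109/710004726586 - 6122 = -8298824998916601/710004726586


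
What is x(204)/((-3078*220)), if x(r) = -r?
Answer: 17/56430 ≈ 0.00030126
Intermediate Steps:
x(204)/((-3078*220)) = (-1*204)/((-3078*220)) = -204/(-677160) = -204*(-1/677160) = 17/56430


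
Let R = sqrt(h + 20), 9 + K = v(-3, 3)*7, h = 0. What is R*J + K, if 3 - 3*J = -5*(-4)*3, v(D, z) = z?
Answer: 12 - 38*sqrt(5) ≈ -72.971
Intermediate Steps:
K = 12 (K = -9 + 3*7 = -9 + 21 = 12)
R = 2*sqrt(5) (R = sqrt(0 + 20) = sqrt(20) = 2*sqrt(5) ≈ 4.4721)
J = -19 (J = 1 - (-5*(-4))*3/3 = 1 - 20*3/3 = 1 - 1/3*60 = 1 - 20 = -19)
R*J + K = (2*sqrt(5))*(-19) + 12 = -38*sqrt(5) + 12 = 12 - 38*sqrt(5)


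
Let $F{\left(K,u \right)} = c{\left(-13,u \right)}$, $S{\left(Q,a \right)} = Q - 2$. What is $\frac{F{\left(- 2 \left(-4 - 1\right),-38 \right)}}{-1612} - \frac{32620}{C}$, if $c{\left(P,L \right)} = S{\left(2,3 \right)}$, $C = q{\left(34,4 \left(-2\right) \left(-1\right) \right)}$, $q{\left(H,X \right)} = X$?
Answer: $- \frac{8155}{2} \approx -4077.5$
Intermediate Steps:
$S{\left(Q,a \right)} = -2 + Q$ ($S{\left(Q,a \right)} = Q - 2 = -2 + Q$)
$C = 8$ ($C = 4 \left(-2\right) \left(-1\right) = \left(-8\right) \left(-1\right) = 8$)
$c{\left(P,L \right)} = 0$ ($c{\left(P,L \right)} = -2 + 2 = 0$)
$F{\left(K,u \right)} = 0$
$\frac{F{\left(- 2 \left(-4 - 1\right),-38 \right)}}{-1612} - \frac{32620}{C} = \frac{0}{-1612} - \frac{32620}{8} = 0 \left(- \frac{1}{1612}\right) - \frac{8155}{2} = 0 - \frac{8155}{2} = - \frac{8155}{2}$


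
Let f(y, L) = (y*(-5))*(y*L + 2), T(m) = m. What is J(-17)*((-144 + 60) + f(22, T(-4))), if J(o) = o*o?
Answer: 2709664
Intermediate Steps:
f(y, L) = -5*y*(2 + L*y) (f(y, L) = (-5*y)*(L*y + 2) = (-5*y)*(2 + L*y) = -5*y*(2 + L*y))
J(o) = o²
J(-17)*((-144 + 60) + f(22, T(-4))) = (-17)²*((-144 + 60) - 5*22*(2 - 4*22)) = 289*(-84 - 5*22*(2 - 88)) = 289*(-84 - 5*22*(-86)) = 289*(-84 + 9460) = 289*9376 = 2709664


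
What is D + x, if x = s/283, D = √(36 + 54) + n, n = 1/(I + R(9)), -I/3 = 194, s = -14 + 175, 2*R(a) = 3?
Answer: 186355/328563 + 3*√10 ≈ 10.054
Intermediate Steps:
R(a) = 3/2 (R(a) = (½)*3 = 3/2)
s = 161
I = -582 (I = -3*194 = -582)
n = -2/1161 (n = 1/(-582 + 3/2) = 1/(-1161/2) = -2/1161 ≈ -0.0017227)
D = -2/1161 + 3*√10 (D = √(36 + 54) - 2/1161 = √90 - 2/1161 = 3*√10 - 2/1161 = -2/1161 + 3*√10 ≈ 9.4851)
x = 161/283 ≈ 0.56890
D + x = (-2/1161 + 3*√10) + 161/283 = 186355/328563 + 3*√10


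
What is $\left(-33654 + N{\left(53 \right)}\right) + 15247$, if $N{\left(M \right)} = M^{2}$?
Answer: $-15598$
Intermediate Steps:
$\left(-33654 + N{\left(53 \right)}\right) + 15247 = \left(-33654 + 53^{2}\right) + 15247 = \left(-33654 + 2809\right) + 15247 = -30845 + 15247 = -15598$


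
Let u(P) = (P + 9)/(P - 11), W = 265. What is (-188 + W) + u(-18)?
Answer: 2242/29 ≈ 77.310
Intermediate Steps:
u(P) = (9 + P)/(-11 + P)
(-188 + W) + u(-18) = (-188 + 265) + (9 - 18)/(-11 - 18) = 77 - 9/(-29) = 77 - 1/29*(-9) = 77 + 9/29 = 2242/29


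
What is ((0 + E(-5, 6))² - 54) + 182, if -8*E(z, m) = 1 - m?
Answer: 8217/64 ≈ 128.39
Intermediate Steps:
E(z, m) = -⅛ + m/8 (E(z, m) = -(1 - m)/8 = -⅛ + m/8)
((0 + E(-5, 6))² - 54) + 182 = ((0 + (-⅛ + (⅛)*6))² - 54) + 182 = ((0 + (-⅛ + ¾))² - 54) + 182 = ((0 + 5/8)² - 54) + 182 = ((5/8)² - 54) + 182 = (25/64 - 54) + 182 = -3431/64 + 182 = 8217/64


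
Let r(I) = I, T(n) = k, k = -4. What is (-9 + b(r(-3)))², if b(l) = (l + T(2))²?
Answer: 1600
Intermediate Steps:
T(n) = -4
b(l) = (-4 + l)² (b(l) = (l - 4)² = (-4 + l)²)
(-9 + b(r(-3)))² = (-9 + (-4 - 3)²)² = (-9 + (-7)²)² = (-9 + 49)² = 40² = 1600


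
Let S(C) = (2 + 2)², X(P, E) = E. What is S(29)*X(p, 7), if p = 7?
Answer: 112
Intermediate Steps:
S(C) = 16 (S(C) = 4² = 16)
S(29)*X(p, 7) = 16*7 = 112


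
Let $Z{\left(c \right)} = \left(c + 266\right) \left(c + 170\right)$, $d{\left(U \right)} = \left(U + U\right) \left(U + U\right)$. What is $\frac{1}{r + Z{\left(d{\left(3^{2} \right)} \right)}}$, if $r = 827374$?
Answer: $\frac{1}{1118834} \approx 8.9379 \cdot 10^{-7}$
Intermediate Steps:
$d{\left(U \right)} = 4 U^{2}$ ($d{\left(U \right)} = 2 U 2 U = 4 U^{2}$)
$Z{\left(c \right)} = \left(170 + c\right) \left(266 + c\right)$ ($Z{\left(c \right)} = \left(266 + c\right) \left(170 + c\right) = \left(170 + c\right) \left(266 + c\right)$)
$\frac{1}{r + Z{\left(d{\left(3^{2} \right)} \right)}} = \frac{1}{827374 + \left(45220 + \left(4 \left(3^{2}\right)^{2}\right)^{2} + 436 \cdot 4 \left(3^{2}\right)^{2}\right)} = \frac{1}{827374 + \left(45220 + \left(4 \cdot 9^{2}\right)^{2} + 436 \cdot 4 \cdot 9^{2}\right)} = \frac{1}{827374 + \left(45220 + \left(4 \cdot 81\right)^{2} + 436 \cdot 4 \cdot 81\right)} = \frac{1}{827374 + \left(45220 + 324^{2} + 436 \cdot 324\right)} = \frac{1}{827374 + \left(45220 + 104976 + 141264\right)} = \frac{1}{827374 + 291460} = \frac{1}{1118834}$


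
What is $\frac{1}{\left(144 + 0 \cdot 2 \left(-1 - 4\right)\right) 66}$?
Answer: $\frac{1}{9504} \approx 0.00010522$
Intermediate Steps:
$\frac{1}{\left(144 + 0 \cdot 2 \left(-1 - 4\right)\right) 66} = \frac{1}{\left(144 + 0 \left(-5\right)\right) 66} = \frac{1}{\left(144 + 0\right) 66} = \frac{1}{144 \cdot 66} = \frac{1}{9504}$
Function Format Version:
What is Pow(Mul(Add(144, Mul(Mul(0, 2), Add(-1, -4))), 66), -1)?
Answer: Rational(1, 9504) ≈ 0.00010522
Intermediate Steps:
Pow(Mul(Add(144, Mul(Mul(0, 2), Add(-1, -4))), 66), -1) = Pow(Mul(Add(144, Mul(0, -5)), 66), -1) = Pow(Mul(Add(144, 0), 66), -1) = Pow(Mul(144, 66), -1) = Pow(9504, -1) = Rational(1, 9504)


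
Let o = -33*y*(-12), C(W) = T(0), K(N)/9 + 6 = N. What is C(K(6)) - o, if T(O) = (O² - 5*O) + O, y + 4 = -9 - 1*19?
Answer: 12672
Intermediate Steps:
y = -32 (y = -4 + (-9 - 1*19) = -4 + (-9 - 19) = -4 - 28 = -32)
K(N) = -54 + 9*N
T(O) = O² - 4*O
C(W) = 0 (C(W) = 0*(-4 + 0) = 0*(-4) = 0)
o = -12672 (o = -33*(-32)*(-12) = 1056*(-12) = -12672)
C(K(6)) - o = 0 - 1*(-12672) = 0 + 12672 = 12672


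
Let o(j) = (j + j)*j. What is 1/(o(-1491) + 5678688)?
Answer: 1/10124850 ≈ 9.8767e-8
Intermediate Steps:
o(j) = 2*j² (o(j) = (2*j)*j = 2*j²)
1/(o(-1491) + 5678688) = 1/(2*(-1491)² + 5678688) = 1/(2*2223081 + 5678688) = 1/(4446162 + 5678688) = 1/10124850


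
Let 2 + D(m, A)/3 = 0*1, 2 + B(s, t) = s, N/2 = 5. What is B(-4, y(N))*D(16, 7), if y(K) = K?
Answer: 36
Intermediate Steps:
N = 10 (N = 2*5 = 10)
B(s, t) = -2 + s
D(m, A) = -6 (D(m, A) = -6 + 3*(0*1) = -6 + 3*0 = -6 + 0 = -6)
B(-4, y(N))*D(16, 7) = (-2 - 4)*(-6) = -6*(-6) = 36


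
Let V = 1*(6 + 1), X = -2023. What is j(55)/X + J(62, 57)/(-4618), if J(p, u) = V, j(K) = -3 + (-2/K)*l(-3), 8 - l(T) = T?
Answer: 453/2747710 ≈ 0.00016486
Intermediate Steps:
l(T) = 8 - T
j(K) = -3 - 22/K (j(K) = -3 + (-2/K)*(8 - 1*(-3)) = -3 + (-2/K)*(8 + 3) = -3 - 2/K*11 = -3 - 22/K)
V = 7 (V = 1*7 = 7)
J(p, u) = 7
j(55)/X + J(62, 57)/(-4618) = (-3 - 22/55)/(-2023) + 7/(-4618) = (-3 - 22*1/55)*(-1/2023) + 7*(-1/4618) = (-3 - ⅖)*(-1/2023) - 7/4618 = -17/5*(-1/2023) - 7/4618 = 1/595 - 7/4618 = 453/2747710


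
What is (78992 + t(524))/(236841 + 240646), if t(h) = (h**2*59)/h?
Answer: 109908/477487 ≈ 0.23018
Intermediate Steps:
t(h) = 59*h (t(h) = (59*h**2)/h = 59*h)
(78992 + t(524))/(236841 + 240646) = (78992 + 59*524)/(236841 + 240646) = (78992 + 30916)/477487 = 109908*(1/477487) = 109908/477487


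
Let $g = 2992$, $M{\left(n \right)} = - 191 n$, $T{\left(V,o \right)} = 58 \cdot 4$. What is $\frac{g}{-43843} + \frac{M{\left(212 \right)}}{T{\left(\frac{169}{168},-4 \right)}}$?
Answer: $- \frac{26117425}{149582} \approx -174.6$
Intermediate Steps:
$T{\left(V,o \right)} = 232$
$\frac{g}{-43843} + \frac{M{\left(212 \right)}}{T{\left(\frac{169}{168},-4 \right)}} = \frac{2992}{-43843} + \frac{\left(-191\right) 212}{232} = 2992 \left(- \frac{1}{43843}\right) - \frac{10123}{58} = - \frac{176}{2579} - \frac{10123}{58} = - \frac{26117425}{149582}$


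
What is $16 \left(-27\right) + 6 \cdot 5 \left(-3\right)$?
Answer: $-522$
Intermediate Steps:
$16 \left(-27\right) + 6 \cdot 5 \left(-3\right) = -432 + 30 \left(-3\right) = -432 - 90 = -522$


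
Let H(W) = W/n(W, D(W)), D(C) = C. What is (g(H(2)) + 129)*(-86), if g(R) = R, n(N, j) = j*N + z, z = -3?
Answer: -11266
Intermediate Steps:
n(N, j) = -3 + N*j (n(N, j) = j*N - 3 = N*j - 3 = -3 + N*j)
H(W) = W/(-3 + W²) (H(W) = W/(-3 + W*W) = W/(-3 + W²))
(g(H(2)) + 129)*(-86) = (2/(-3 + 2²) + 129)*(-86) = (2/(-3 + 4) + 129)*(-86) = (2/1 + 129)*(-86) = (2*1 + 129)*(-86) = (2 + 129)*(-86) = 131*(-86) = -11266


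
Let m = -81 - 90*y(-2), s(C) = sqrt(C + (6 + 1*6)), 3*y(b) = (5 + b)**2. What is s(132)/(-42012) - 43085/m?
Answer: 16760026/136539 ≈ 122.75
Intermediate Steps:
y(b) = (5 + b)**2/3
s(C) = sqrt(12 + C) (s(C) = sqrt(C + (6 + 6)) = sqrt(C + 12) = sqrt(12 + C))
m = -351 (m = -81 - 30*(5 - 2)**2 = -81 - 30*3**2 = -81 - 30*9 = -81 - 90*3 = -81 - 270 = -351)
s(132)/(-42012) - 43085/m = sqrt(12 + 132)/(-42012) - 43085/(-351) = sqrt(144)*(-1/42012) - 43085*(-1/351) = 12*(-1/42012) + 43085/351 = -1/3501 + 43085/351 = 16760026/136539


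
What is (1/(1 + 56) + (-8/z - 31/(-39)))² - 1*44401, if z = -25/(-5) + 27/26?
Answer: -600932792532173/13534297569 ≈ -44401.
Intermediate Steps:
z = 157/26 (z = -25*(-⅕) + 27*(1/26) = 5 + 27/26 = 157/26 ≈ 6.0385)
(1/(1 + 56) + (-8/z - 31/(-39)))² - 1*44401 = (1/(1 + 56) + (-8/157/26 - 31/(-39)))² - 1*44401 = (1/57 + (-8*26/157 - 31*(-1/39)))² - 44401 = (1/57 + (-208/157 + 31/39))² - 44401 = (1/57 - 3245/6123)² - 44401 = (-59614/116337)² - 44401 = 3553828996/13534297569 - 44401 = -600932792532173/13534297569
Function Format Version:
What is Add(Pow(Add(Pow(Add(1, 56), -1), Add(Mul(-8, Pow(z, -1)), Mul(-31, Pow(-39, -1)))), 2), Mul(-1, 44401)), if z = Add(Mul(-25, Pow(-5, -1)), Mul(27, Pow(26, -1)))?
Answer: Rational(-600932792532173, 13534297569) ≈ -44401.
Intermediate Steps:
z = Rational(157, 26) (z = Add(Mul(-25, Rational(-1, 5)), Mul(27, Rational(1, 26))) = Add(5, Rational(27, 26)) = Rational(157, 26) ≈ 6.0385)
Add(Pow(Add(Pow(Add(1, 56), -1), Add(Mul(-8, Pow(z, -1)), Mul(-31, Pow(-39, -1)))), 2), Mul(-1, 44401)) = Add(Pow(Add(Pow(Add(1, 56), -1), Add(Mul(-8, Pow(Rational(157, 26), -1)), Mul(-31, Pow(-39, -1)))), 2), Mul(-1, 44401)) = Add(Pow(Add(Pow(57, -1), Add(Mul(-8, Rational(26, 157)), Mul(-31, Rational(-1, 39)))), 2), -44401) = Add(Pow(Add(Rational(1, 57), Add(Rational(-208, 157), Rational(31, 39))), 2), -44401) = Add(Pow(Add(Rational(1, 57), Rational(-3245, 6123)), 2), -44401) = Add(Pow(Rational(-59614, 116337), 2), -44401) = Add(Rational(3553828996, 13534297569), -44401) = Rational(-600932792532173, 13534297569)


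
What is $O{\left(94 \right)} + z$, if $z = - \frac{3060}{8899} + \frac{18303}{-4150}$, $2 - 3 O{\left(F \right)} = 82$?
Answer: $- \frac{3481200191}{110792550} \approx -31.421$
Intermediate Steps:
$O{\left(F \right)} = - \frac{80}{3}$ ($O{\left(F \right)} = \frac{2}{3} - \frac{82}{3} = - \frac{80}{3}$)
$z = - \frac{175577397}{36930850}$ ($z = \left(-3060\right) \frac{1}{8899} + 18303 \left(- \frac{1}{4150}\right) = - \frac{3060}{8899} - \frac{18303}{4150} = - \frac{175577397}{36930850} \approx -4.7542$)
$O{\left(94 \right)} + z = - \frac{80}{3} - \frac{175577397}{36930850} = - \frac{3481200191}{110792550}$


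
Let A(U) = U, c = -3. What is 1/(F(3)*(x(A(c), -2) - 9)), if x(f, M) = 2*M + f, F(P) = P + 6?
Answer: -1/144 ≈ -0.0069444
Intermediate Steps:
F(P) = 6 + P
x(f, M) = f + 2*M
1/(F(3)*(x(A(c), -2) - 9)) = 1/((6 + 3)*((-3 + 2*(-2)) - 9)) = 1/(9*((-3 - 4) - 9)) = 1/(9*(-7 - 9)) = 1/(9*(-16)) = 1/(-144) = -1/144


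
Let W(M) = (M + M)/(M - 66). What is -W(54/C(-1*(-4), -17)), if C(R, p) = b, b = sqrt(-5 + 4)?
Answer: -81/101 - 99*I/101 ≈ -0.80198 - 0.9802*I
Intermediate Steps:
b = I (b = sqrt(-1) = I ≈ 1.0*I)
C(R, p) = I
W(M) = 2*M/(-66 + M) (W(M) = (2*M)/(-66 + M) = 2*M/(-66 + M))
-W(54/C(-1*(-4), -17)) = -2*54/I/(-66 + 54/I) = -2*54*(-I)/(-66 + 54*(-I)) = -2*(-54*I)/(-66 - 54*I) = -2*(-54*I)*(-66 + 54*I)/7272 = -(-3)*I*(-66 + 54*I)/202 = 3*I*(-66 + 54*I)/202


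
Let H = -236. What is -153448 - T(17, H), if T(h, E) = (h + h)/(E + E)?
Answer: -36213711/236 ≈ -1.5345e+5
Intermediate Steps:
T(h, E) = h/E (T(h, E) = (2*h)/((2*E)) = (2*h)*(1/(2*E)) = h/E)
-153448 - T(17, H) = -153448 - 17/(-236) = -153448 - 17*(-1)/236 = -153448 - 1*(-17/236) = -153448 + 17/236 = -36213711/236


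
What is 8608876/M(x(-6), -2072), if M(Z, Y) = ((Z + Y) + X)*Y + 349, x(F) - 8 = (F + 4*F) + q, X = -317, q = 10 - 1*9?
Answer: 8608876/4993869 ≈ 1.7239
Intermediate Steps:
q = 1 (q = 10 - 9 = 1)
x(F) = 9 + 5*F (x(F) = 8 + ((F + 4*F) + 1) = 8 + (5*F + 1) = 8 + (1 + 5*F) = 9 + 5*F)
M(Z, Y) = 349 + Y*(-317 + Y + Z) (M(Z, Y) = ((Z + Y) - 317)*Y + 349 = ((Y + Z) - 317)*Y + 349 = (-317 + Y + Z)*Y + 349 = Y*(-317 + Y + Z) + 349 = 349 + Y*(-317 + Y + Z))
8608876/M(x(-6), -2072) = 8608876/(349 + (-2072)² - 317*(-2072) - 2072*(9 + 5*(-6))) = 8608876/(349 + 4293184 + 656824 - 2072*(9 - 30)) = 8608876/(349 + 4293184 + 656824 - 2072*(-21)) = 8608876/(349 + 4293184 + 656824 + 43512) = 8608876/4993869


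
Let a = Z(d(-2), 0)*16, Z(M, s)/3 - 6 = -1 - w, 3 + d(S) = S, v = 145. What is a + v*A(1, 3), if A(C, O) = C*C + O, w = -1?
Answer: 868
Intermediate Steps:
A(C, O) = O + C**2 (A(C, O) = C**2 + O = O + C**2)
d(S) = -3 + S
Z(M, s) = 18 (Z(M, s) = 18 + 3*(-1 - 1*(-1)) = 18 + 3*(-1 + 1) = 18 + 3*0 = 18 + 0 = 18)
a = 288 (a = 18*16 = 288)
a + v*A(1, 3) = 288 + 145*(3 + 1**2) = 288 + 145*(3 + 1) = 288 + 145*4 = 288 + 580 = 868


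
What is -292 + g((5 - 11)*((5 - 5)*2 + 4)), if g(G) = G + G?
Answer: -340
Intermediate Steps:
g(G) = 2*G
-292 + g((5 - 11)*((5 - 5)*2 + 4)) = -292 + 2*((5 - 11)*((5 - 5)*2 + 4)) = -292 + 2*(-6*(0*2 + 4)) = -292 + 2*(-6*(0 + 4)) = -292 + 2*(-6*4) = -292 + 2*(-24) = -292 - 48 = -340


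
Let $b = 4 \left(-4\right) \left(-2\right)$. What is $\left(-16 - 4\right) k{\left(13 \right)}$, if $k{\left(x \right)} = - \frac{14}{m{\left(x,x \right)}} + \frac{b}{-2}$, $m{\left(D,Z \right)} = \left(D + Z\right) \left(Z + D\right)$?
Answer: $\frac{54150}{169} \approx 320.41$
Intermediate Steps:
$b = 32$ ($b = \left(-16\right) \left(-2\right) = 32$)
$m{\left(D,Z \right)} = \left(D + Z\right)^{2}$ ($m{\left(D,Z \right)} = \left(D + Z\right) \left(D + Z\right) = \left(D + Z\right)^{2}$)
$k{\left(x \right)} = -16 - \frac{7}{2 x^{2}}$ ($k{\left(x \right)} = - \frac{14}{\left(x + x\right)^{2}} + \frac{32}{-2} = - \frac{14}{\left(2 x\right)^{2}} + 32 \left(- \frac{1}{2}\right) = - \frac{14}{4 x^{2}} - 16 = - 14 \frac{1}{4 x^{2}} - 16 = - \frac{7}{2 x^{2}} - 16 = -16 - \frac{7}{2 x^{2}}$)
$\left(-16 - 4\right) k{\left(13 \right)} = \left(-16 - 4\right) \left(-16 - \frac{7}{2 \cdot 169}\right) = - 20 \left(-16 - \frac{7}{338}\right) = \left(-20\right) \left(- \frac{5415}{338}\right) = \frac{54150}{169}$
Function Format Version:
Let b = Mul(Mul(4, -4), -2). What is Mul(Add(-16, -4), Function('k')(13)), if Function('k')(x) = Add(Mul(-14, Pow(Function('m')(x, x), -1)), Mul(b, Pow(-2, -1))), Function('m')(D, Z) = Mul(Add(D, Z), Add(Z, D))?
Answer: Rational(54150, 169) ≈ 320.41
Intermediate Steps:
b = 32 (b = Mul(-16, -2) = 32)
Function('m')(D, Z) = Pow(Add(D, Z), 2) (Function('m')(D, Z) = Mul(Add(D, Z), Add(D, Z)) = Pow(Add(D, Z), 2))
Function('k')(x) = Add(-16, Mul(Rational(-7, 2), Pow(x, -2))) (Function('k')(x) = Add(Mul(-14, Pow(Pow(Add(x, x), 2), -1)), Mul(32, Pow(-2, -1))) = Add(Mul(-14, Pow(Pow(Mul(2, x), 2), -1)), Mul(32, Rational(-1, 2))) = Add(Mul(-14, Pow(Mul(4, Pow(x, 2)), -1)), -16) = Add(Mul(-14, Mul(Rational(1, 4), Pow(x, -2))), -16) = Add(Mul(Rational(-7, 2), Pow(x, -2)), -16) = Add(-16, Mul(Rational(-7, 2), Pow(x, -2))))
Mul(Add(-16, -4), Function('k')(13)) = Mul(Add(-16, -4), Add(-16, Mul(Rational(-7, 2), Pow(13, -2)))) = Mul(-20, Add(-16, Mul(Rational(-7, 2), Rational(1, 169)))) = Mul(-20, Add(-16, Rational(-7, 338))) = Mul(-20, Rational(-5415, 338)) = Rational(54150, 169)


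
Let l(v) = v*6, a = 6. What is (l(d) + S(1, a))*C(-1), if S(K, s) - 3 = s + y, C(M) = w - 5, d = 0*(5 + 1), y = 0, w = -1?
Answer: -54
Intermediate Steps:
d = 0 (d = 0*6 = 0)
C(M) = -6 (C(M) = -1 - 5 = -6)
l(v) = 6*v
S(K, s) = 3 + s (S(K, s) = 3 + (s + 0) = 3 + s)
(l(d) + S(1, a))*C(-1) = (6*0 + (3 + 6))*(-6) = (0 + 9)*(-6) = 9*(-6) = -54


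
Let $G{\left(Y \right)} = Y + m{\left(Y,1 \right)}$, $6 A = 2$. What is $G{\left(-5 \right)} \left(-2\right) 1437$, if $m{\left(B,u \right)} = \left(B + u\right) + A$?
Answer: $24908$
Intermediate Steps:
$A = \frac{1}{3}$ ($A = \frac{1}{6} \cdot 2 = \frac{1}{3} \approx 0.33333$)
$m{\left(B,u \right)} = \frac{1}{3} + B + u$ ($m{\left(B,u \right)} = \left(B + u\right) + \frac{1}{3} = \frac{1}{3} + B + u$)
$G{\left(Y \right)} = \frac{4}{3} + 2 Y$ ($G{\left(Y \right)} = Y + \left(\frac{1}{3} + Y + 1\right) = Y + \left(\frac{4}{3} + Y\right) = \frac{4}{3} + 2 Y$)
$G{\left(-5 \right)} \left(-2\right) 1437 = \left(\frac{4}{3} + 2 \left(-5\right)\right) \left(-2\right) 1437 = \left(\frac{4}{3} - 10\right) \left(-2\right) 1437 = \left(- \frac{26}{3}\right) \left(-2\right) 1437 = \frac{52}{3} \cdot 1437 = 24908$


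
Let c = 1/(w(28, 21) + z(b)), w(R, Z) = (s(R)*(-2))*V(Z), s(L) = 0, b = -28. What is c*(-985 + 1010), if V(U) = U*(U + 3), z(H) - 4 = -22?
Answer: -25/18 ≈ -1.3889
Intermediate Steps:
z(H) = -18 (z(H) = 4 - 22 = -18)
V(U) = U*(3 + U)
w(R, Z) = 0 (w(R, Z) = (0*(-2))*(Z*(3 + Z)) = 0*(Z*(3 + Z)) = 0)
c = -1/18 (c = 1/(0 - 18) = 1/(-18) = -1/18 ≈ -0.055556)
c*(-985 + 1010) = -(-985 + 1010)/18 = -1/18*25 = -25/18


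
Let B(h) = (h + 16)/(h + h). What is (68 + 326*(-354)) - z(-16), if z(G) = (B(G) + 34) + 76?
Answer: -115446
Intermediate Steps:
B(h) = (16 + h)/(2*h) (B(h) = (16 + h)/((2*h)) = (16 + h)*(1/(2*h)) = (16 + h)/(2*h))
z(G) = 110 + (16 + G)/(2*G) (z(G) = ((16 + G)/(2*G) + 34) + 76 = (34 + (16 + G)/(2*G)) + 76 = 110 + (16 + G)/(2*G))
(68 + 326*(-354)) - z(-16) = (68 + 326*(-354)) - (221/2 + 8/(-16)) = (68 - 115404) - (221/2 + 8*(-1/16)) = -115336 - (221/2 - 1/2) = -115336 - 1*110 = -115336 - 110 = -115446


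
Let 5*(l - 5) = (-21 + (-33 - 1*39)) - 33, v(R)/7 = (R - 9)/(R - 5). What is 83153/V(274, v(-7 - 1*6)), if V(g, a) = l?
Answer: -415765/101 ≈ -4116.5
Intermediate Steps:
v(R) = 7*(-9 + R)/(-5 + R) (v(R) = 7*((R - 9)/(R - 5)) = 7*((-9 + R)/(-5 + R)) = 7*(-9 + R)/(-5 + R))
l = -101/5 (l = 5 + ((-21 + (-33 - 1*39)) - 33)/5 = 5 + ((-21 + (-33 - 39)) - 33)/5 = 5 + ((-21 - 72) - 33)/5 = 5 + (-93 - 33)/5 = 5 + (1/5)*(-126) = 5 - 126/5 = -101/5 ≈ -20.200)
V(g, a) = -101/5
83153/V(274, v(-7 - 1*6)) = 83153/(-101/5) = 83153*(-5/101) = -415765/101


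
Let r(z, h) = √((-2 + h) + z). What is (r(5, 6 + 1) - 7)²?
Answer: (7 - √10)² ≈ 14.728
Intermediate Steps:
r(z, h) = √(-2 + h + z)
(r(5, 6 + 1) - 7)² = (√(-2 + (6 + 1) + 5) - 7)² = (√(-2 + 7 + 5) - 7)² = (√10 - 7)² = (-7 + √10)²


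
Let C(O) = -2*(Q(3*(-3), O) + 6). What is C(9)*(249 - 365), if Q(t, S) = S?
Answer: 3480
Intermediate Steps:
C(O) = -12 - 2*O (C(O) = -2*(O + 6) = -2*(6 + O) = -12 - 2*O)
C(9)*(249 - 365) = (-12 - 2*9)*(249 - 365) = (-12 - 18)*(-116) = -30*(-116) = 3480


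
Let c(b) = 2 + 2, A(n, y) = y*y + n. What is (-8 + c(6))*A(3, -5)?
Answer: -112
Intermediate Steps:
A(n, y) = n + y**2 (A(n, y) = y**2 + n = n + y**2)
c(b) = 4
(-8 + c(6))*A(3, -5) = (-8 + 4)*(3 + (-5)**2) = -4*(3 + 25) = -4*28 = -112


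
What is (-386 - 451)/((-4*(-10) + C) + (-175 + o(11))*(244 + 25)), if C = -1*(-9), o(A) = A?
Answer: 279/14689 ≈ 0.018994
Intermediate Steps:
C = 9
(-386 - 451)/((-4*(-10) + C) + (-175 + o(11))*(244 + 25)) = (-386 - 451)/((-4*(-10) + 9) + (-175 + 11)*(244 + 25)) = -837/((40 + 9) - 164*269) = -837/(49 - 44116) = -837/(-44067) = -837*(-1/44067) = 279/14689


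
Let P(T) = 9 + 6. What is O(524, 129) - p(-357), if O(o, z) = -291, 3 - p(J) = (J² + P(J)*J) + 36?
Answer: 121836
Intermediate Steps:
P(T) = 15
p(J) = -33 - J² - 15*J (p(J) = 3 - ((J² + 15*J) + 36) = 3 - (36 + J² + 15*J) = 3 + (-36 - J² - 15*J) = -33 - J² - 15*J)
O(524, 129) - p(-357) = -291 - (-33 - 1*(-357)² - 15*(-357)) = -291 - (-33 - 1*127449 + 5355) = -291 - (-33 - 127449 + 5355) = -291 - 1*(-122127) = -291 + 122127 = 121836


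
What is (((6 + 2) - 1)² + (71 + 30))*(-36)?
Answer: -5400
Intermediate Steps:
(((6 + 2) - 1)² + (71 + 30))*(-36) = ((8 - 1)² + 101)*(-36) = (7² + 101)*(-36) = (49 + 101)*(-36) = 150*(-36) = -5400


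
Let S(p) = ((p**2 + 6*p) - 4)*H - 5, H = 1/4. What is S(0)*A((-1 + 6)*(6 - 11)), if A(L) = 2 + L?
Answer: 138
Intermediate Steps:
H = 1/4 ≈ 0.25000
S(p) = -6 + p**2/4 + 3*p/2 (S(p) = ((p**2 + 6*p) - 4)*(1/4) - 5 = (-4 + p**2 + 6*p)*(1/4) - 5 = (-1 + p**2/4 + 3*p/2) - 5 = -6 + p**2/4 + 3*p/2)
S(0)*A((-1 + 6)*(6 - 11)) = (-6 + (1/4)*0**2 + (3/2)*0)*(2 + (-1 + 6)*(6 - 11)) = (-6 + (1/4)*0 + 0)*(2 + 5*(-5)) = (-6 + 0 + 0)*(2 - 25) = -6*(-23) = 138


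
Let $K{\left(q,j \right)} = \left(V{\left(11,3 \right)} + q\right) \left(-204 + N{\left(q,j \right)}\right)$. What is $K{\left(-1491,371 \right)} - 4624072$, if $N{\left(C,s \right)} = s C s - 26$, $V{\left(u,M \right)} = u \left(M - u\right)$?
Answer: $324042431347$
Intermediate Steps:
$N{\left(C,s \right)} = -26 + C s^{2}$ ($N{\left(C,s \right)} = C s s - 26 = C s^{2} - 26 = -26 + C s^{2}$)
$K{\left(q,j \right)} = \left(-230 + q j^{2}\right) \left(-88 + q\right)$ ($K{\left(q,j \right)} = \left(11 \left(3 - 11\right) + q\right) \left(-204 + \left(-26 + q j^{2}\right)\right) = \left(11 \left(3 - 11\right) + q\right) \left(-230 + q j^{2}\right) = \left(11 \left(-8\right) + q\right) \left(-230 + q j^{2}\right) = \left(-88 + q\right) \left(-230 + q j^{2}\right) = \left(-230 + q j^{2}\right) \left(-88 + q\right)$)
$K{\left(-1491,371 \right)} - 4624072 = \left(20240 - -342930 + 371^{2} \left(-1491\right)^{2} - - 131208 \cdot 371^{2}\right) - 4624072 = \left(20240 + 342930 + 137641 \cdot 2223081 - \left(-131208\right) 137641\right) - 4624072 = \left(20240 + 342930 + 305987091921 + 18059600328\right) - 4624072 = 324047055419 - 4624072 = 324042431347$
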